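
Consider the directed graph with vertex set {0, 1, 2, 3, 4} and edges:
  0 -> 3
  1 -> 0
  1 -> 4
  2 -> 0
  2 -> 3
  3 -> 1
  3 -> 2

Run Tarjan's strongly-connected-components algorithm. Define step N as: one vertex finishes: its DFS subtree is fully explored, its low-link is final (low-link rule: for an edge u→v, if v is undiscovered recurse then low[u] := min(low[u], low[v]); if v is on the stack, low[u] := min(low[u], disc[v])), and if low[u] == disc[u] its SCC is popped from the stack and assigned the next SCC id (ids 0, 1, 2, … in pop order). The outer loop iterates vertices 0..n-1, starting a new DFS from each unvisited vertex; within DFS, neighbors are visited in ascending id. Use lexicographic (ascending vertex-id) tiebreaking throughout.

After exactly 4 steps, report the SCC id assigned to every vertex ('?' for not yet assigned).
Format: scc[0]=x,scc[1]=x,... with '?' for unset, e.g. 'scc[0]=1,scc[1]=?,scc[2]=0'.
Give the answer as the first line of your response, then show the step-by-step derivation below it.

scc[0]=?,scc[1]=?,scc[2]=?,scc[3]=?,scc[4]=0

step 1: low=(low[0]=0,low[1]=0,low[2]=?,low[3]=1,low[4]=3); scc=(scc[0]=?,scc[1]=?,scc[2]=?,scc[3]=?,scc[4]=0)
step 2: low=(low[0]=0,low[1]=0,low[2]=?,low[3]=1,low[4]=3); scc=(scc[0]=?,scc[1]=?,scc[2]=?,scc[3]=?,scc[4]=0)
step 3: low=(low[0]=0,low[1]=0,low[2]=0,low[3]=0,low[4]=3); scc=(scc[0]=?,scc[1]=?,scc[2]=?,scc[3]=?,scc[4]=0)
step 4: low=(low[0]=0,low[1]=0,low[2]=0,low[3]=0,low[4]=3); scc=(scc[0]=?,scc[1]=?,scc[2]=?,scc[3]=?,scc[4]=0)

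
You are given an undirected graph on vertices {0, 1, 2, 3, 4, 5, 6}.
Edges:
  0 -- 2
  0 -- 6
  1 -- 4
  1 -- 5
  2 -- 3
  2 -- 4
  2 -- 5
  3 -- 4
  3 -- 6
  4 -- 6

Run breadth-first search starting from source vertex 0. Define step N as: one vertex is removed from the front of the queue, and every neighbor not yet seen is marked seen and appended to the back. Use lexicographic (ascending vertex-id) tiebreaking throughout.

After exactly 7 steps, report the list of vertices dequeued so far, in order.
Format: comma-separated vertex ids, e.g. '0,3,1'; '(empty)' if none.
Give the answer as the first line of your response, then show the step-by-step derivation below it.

0,2,6,3,4,5,1

step 1: dequeue 0; queue=[2,6]; order=0
step 2: dequeue 2; queue=[6,3,4,5]; order=0,2
step 3: dequeue 6; queue=[3,4,5]; order=0,2,6
step 4: dequeue 3; queue=[4,5]; order=0,2,6,3
step 5: dequeue 4; queue=[5,1]; order=0,2,6,3,4
step 6: dequeue 5; queue=[1]; order=0,2,6,3,4,5
step 7: dequeue 1; queue=[(empty)]; order=0,2,6,3,4,5,1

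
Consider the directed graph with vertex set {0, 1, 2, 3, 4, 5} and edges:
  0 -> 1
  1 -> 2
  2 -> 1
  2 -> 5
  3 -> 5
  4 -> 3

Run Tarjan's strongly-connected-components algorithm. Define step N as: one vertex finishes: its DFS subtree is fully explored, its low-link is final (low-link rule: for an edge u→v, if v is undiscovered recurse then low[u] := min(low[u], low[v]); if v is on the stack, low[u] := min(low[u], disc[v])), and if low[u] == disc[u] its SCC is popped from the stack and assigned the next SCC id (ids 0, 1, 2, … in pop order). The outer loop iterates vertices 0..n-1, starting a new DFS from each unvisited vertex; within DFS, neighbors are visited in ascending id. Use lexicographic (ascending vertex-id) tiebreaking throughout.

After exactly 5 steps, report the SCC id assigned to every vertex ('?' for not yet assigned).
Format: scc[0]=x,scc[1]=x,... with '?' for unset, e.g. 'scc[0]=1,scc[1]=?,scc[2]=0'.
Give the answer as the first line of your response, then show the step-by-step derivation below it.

scc[0]=2,scc[1]=1,scc[2]=1,scc[3]=3,scc[4]=?,scc[5]=0

step 1: low=(low[0]=0,low[1]=1,low[2]=1,low[3]=?,low[4]=?,low[5]=3); scc=(scc[0]=?,scc[1]=?,scc[2]=?,scc[3]=?,scc[4]=?,scc[5]=0)
step 2: low=(low[0]=0,low[1]=1,low[2]=1,low[3]=?,low[4]=?,low[5]=3); scc=(scc[0]=?,scc[1]=?,scc[2]=?,scc[3]=?,scc[4]=?,scc[5]=0)
step 3: low=(low[0]=0,low[1]=1,low[2]=1,low[3]=?,low[4]=?,low[5]=3); scc=(scc[0]=?,scc[1]=1,scc[2]=1,scc[3]=?,scc[4]=?,scc[5]=0)
step 4: low=(low[0]=0,low[1]=1,low[2]=1,low[3]=?,low[4]=?,low[5]=3); scc=(scc[0]=2,scc[1]=1,scc[2]=1,scc[3]=?,scc[4]=?,scc[5]=0)
step 5: low=(low[0]=0,low[1]=1,low[2]=1,low[3]=4,low[4]=?,low[5]=3); scc=(scc[0]=2,scc[1]=1,scc[2]=1,scc[3]=3,scc[4]=?,scc[5]=0)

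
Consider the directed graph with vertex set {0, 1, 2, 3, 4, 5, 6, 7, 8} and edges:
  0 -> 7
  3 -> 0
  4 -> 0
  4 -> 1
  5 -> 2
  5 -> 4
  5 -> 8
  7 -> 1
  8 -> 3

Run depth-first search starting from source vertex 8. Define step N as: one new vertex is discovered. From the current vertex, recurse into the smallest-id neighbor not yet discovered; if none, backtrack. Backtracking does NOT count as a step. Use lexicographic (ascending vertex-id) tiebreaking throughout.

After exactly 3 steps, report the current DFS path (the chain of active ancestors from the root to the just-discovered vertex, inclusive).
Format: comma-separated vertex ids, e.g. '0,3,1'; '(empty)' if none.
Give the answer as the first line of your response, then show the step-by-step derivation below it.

8,3,0

step 1: discover 8; path=8; order=8
step 2: discover 3; path=8>3; order=8,3
step 3: discover 0; path=8>3>0; order=8,3,0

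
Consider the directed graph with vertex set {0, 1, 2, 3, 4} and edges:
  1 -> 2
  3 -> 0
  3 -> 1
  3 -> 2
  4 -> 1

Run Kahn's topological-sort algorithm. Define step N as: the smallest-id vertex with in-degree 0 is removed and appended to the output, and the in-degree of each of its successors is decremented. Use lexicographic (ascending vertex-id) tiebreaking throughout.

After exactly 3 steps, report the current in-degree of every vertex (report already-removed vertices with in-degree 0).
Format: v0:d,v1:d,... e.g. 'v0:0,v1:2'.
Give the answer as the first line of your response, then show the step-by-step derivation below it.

v0:0,v1:0,v2:1,v3:0,v4:0

step 1: output 3; order=[3]; indeg=(0,1,1,0,0)
step 2: output 0; order=[3,0]; indeg=(0,1,1,0,0)
step 3: output 4; order=[3,0,4]; indeg=(0,0,1,0,0)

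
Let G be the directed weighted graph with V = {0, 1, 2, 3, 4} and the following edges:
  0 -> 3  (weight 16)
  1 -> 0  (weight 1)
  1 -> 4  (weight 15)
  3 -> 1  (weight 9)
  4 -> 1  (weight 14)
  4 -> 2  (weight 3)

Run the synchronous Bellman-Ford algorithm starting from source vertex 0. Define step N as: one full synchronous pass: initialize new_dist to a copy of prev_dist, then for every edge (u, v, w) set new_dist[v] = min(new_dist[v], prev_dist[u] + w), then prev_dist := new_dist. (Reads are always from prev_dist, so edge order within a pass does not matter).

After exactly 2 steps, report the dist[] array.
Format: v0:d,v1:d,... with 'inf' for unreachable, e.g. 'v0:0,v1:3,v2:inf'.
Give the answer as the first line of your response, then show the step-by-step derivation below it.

v0:0,v1:25,v2:inf,v3:16,v4:inf

step 1: dist = v0:0,v1:inf,v2:inf,v3:16,v4:inf
step 2: dist = v0:0,v1:25,v2:inf,v3:16,v4:inf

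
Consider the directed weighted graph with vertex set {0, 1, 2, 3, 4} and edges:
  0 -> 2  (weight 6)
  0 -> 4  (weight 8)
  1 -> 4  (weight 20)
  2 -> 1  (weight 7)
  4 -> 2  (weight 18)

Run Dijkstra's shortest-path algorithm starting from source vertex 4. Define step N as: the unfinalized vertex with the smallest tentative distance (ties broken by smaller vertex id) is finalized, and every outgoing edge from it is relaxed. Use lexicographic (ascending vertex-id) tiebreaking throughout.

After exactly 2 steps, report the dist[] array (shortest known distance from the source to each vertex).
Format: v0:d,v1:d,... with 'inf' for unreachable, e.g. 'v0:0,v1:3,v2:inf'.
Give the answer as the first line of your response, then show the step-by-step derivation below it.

v0:inf,v1:25,v2:18,v3:inf,v4:0

step 1: dist = v0:inf,v1:inf,v2:18,v3:inf,v4:0
step 2: dist = v0:inf,v1:25,v2:18,v3:inf,v4:0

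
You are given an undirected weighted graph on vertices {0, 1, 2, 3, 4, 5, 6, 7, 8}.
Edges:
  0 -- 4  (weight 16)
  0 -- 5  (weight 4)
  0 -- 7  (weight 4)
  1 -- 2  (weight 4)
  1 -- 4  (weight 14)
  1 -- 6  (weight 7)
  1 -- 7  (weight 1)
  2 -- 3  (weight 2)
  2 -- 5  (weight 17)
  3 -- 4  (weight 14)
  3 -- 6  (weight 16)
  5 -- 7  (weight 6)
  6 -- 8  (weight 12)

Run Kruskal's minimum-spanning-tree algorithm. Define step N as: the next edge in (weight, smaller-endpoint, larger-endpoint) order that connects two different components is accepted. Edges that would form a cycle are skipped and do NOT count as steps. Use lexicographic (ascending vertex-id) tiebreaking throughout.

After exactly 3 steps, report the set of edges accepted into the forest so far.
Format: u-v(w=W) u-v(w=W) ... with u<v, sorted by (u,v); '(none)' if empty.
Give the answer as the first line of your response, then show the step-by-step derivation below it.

0-5(w=4) 1-7(w=1) 2-3(w=2)

step 1: add edge 1-7 (w=1); MST = {1-7(w=1)}
step 2: add edge 2-3 (w=2); MST = {1-7(w=1) 2-3(w=2)}
step 3: add edge 0-5 (w=4); MST = {0-5(w=4) 1-7(w=1) 2-3(w=2)}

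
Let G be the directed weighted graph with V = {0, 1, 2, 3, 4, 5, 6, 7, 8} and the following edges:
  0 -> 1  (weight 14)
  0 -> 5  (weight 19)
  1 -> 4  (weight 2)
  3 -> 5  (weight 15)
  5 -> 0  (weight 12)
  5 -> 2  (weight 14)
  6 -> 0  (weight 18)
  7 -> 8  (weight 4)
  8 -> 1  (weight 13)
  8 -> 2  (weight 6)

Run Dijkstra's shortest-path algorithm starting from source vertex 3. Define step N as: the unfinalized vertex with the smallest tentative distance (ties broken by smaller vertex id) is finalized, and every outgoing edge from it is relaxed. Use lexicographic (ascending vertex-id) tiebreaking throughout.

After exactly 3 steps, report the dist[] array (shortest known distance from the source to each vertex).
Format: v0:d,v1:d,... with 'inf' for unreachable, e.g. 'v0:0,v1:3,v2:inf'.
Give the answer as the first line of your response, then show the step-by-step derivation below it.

v0:27,v1:41,v2:29,v3:0,v4:inf,v5:15,v6:inf,v7:inf,v8:inf

step 1: dist = v0:inf,v1:inf,v2:inf,v3:0,v4:inf,v5:15,v6:inf,v7:inf,v8:inf
step 2: dist = v0:27,v1:inf,v2:29,v3:0,v4:inf,v5:15,v6:inf,v7:inf,v8:inf
step 3: dist = v0:27,v1:41,v2:29,v3:0,v4:inf,v5:15,v6:inf,v7:inf,v8:inf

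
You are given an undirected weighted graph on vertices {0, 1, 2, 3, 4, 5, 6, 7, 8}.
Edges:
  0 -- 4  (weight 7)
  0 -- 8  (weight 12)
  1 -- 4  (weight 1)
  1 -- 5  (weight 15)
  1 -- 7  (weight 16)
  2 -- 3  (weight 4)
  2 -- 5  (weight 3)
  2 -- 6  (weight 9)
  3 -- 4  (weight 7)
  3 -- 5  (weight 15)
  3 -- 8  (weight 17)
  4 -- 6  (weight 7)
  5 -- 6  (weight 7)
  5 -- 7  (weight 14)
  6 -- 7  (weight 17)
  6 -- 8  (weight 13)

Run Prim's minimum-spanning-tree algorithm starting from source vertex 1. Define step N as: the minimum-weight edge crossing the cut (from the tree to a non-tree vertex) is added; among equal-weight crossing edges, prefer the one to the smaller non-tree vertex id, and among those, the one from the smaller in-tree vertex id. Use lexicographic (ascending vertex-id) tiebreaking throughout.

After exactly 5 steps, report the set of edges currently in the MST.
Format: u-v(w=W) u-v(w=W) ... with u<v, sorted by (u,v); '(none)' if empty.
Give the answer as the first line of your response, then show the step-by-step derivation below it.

0-4(w=7) 1-4(w=1) 2-3(w=4) 2-5(w=3) 3-4(w=7)

step 1: add edge 1-4 (w=1); MST = {1-4(w=1)}
step 2: add edge 0-4 (w=7); MST = {0-4(w=7) 1-4(w=1)}
step 3: add edge 3-4 (w=7); MST = {0-4(w=7) 1-4(w=1) 3-4(w=7)}
step 4: add edge 2-3 (w=4); MST = {0-4(w=7) 1-4(w=1) 2-3(w=4) 3-4(w=7)}
step 5: add edge 2-5 (w=3); MST = {0-4(w=7) 1-4(w=1) 2-3(w=4) 2-5(w=3) 3-4(w=7)}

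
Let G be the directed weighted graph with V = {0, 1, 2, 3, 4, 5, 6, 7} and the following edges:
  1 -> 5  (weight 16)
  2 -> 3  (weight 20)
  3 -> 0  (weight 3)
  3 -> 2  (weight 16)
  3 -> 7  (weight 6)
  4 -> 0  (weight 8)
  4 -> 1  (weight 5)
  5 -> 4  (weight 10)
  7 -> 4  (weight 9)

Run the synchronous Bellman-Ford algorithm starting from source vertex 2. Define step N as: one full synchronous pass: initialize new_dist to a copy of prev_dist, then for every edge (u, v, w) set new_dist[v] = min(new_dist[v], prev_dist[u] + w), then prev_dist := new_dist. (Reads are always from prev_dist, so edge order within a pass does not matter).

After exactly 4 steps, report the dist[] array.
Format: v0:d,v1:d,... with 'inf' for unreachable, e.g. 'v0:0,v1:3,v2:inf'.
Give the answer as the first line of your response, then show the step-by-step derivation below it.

v0:23,v1:40,v2:0,v3:20,v4:35,v5:inf,v6:inf,v7:26

step 1: dist = v0:inf,v1:inf,v2:0,v3:20,v4:inf,v5:inf,v6:inf,v7:inf
step 2: dist = v0:23,v1:inf,v2:0,v3:20,v4:inf,v5:inf,v6:inf,v7:26
step 3: dist = v0:23,v1:inf,v2:0,v3:20,v4:35,v5:inf,v6:inf,v7:26
step 4: dist = v0:23,v1:40,v2:0,v3:20,v4:35,v5:inf,v6:inf,v7:26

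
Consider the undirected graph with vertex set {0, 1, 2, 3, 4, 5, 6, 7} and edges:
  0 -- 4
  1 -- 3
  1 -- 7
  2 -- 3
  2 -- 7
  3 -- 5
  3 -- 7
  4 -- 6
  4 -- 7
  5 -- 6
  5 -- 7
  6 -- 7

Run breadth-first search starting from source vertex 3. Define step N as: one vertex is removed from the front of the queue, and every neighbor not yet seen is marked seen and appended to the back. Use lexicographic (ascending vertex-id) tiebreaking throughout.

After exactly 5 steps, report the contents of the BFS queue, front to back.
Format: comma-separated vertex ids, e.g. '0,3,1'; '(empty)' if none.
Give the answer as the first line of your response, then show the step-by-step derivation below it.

6,4

step 1: dequeue 3; queue=[1,2,5,7]; order=3
step 2: dequeue 1; queue=[2,5,7]; order=3,1
step 3: dequeue 2; queue=[5,7]; order=3,1,2
step 4: dequeue 5; queue=[7,6]; order=3,1,2,5
step 5: dequeue 7; queue=[6,4]; order=3,1,2,5,7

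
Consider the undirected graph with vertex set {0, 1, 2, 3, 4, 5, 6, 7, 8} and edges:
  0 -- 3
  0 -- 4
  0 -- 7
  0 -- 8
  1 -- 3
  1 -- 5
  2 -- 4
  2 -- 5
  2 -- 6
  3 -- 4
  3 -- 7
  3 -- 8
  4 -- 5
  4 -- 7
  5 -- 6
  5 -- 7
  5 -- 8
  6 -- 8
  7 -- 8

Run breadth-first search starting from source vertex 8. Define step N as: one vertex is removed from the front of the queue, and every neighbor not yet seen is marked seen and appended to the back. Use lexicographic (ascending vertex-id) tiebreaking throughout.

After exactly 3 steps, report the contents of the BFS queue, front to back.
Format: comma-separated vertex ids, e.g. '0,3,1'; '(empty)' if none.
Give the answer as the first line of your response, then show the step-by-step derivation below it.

5,6,7,4,1

step 1: dequeue 8; queue=[0,3,5,6,7]; order=8
step 2: dequeue 0; queue=[3,5,6,7,4]; order=8,0
step 3: dequeue 3; queue=[5,6,7,4,1]; order=8,0,3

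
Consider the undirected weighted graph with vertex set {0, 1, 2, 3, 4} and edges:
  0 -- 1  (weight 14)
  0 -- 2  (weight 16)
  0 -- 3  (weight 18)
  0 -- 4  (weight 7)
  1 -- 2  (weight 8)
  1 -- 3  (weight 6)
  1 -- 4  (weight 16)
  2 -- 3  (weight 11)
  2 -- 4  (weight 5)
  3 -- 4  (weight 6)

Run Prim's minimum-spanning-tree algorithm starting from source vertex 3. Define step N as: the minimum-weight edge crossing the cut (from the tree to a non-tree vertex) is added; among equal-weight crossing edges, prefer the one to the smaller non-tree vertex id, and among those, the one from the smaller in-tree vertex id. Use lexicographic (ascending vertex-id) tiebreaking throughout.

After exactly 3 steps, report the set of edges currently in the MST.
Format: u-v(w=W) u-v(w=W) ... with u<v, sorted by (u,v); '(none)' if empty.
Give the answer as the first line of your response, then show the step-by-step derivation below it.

1-3(w=6) 2-4(w=5) 3-4(w=6)

step 1: add edge 1-3 (w=6); MST = {1-3(w=6)}
step 2: add edge 3-4 (w=6); MST = {1-3(w=6) 3-4(w=6)}
step 3: add edge 2-4 (w=5); MST = {1-3(w=6) 2-4(w=5) 3-4(w=6)}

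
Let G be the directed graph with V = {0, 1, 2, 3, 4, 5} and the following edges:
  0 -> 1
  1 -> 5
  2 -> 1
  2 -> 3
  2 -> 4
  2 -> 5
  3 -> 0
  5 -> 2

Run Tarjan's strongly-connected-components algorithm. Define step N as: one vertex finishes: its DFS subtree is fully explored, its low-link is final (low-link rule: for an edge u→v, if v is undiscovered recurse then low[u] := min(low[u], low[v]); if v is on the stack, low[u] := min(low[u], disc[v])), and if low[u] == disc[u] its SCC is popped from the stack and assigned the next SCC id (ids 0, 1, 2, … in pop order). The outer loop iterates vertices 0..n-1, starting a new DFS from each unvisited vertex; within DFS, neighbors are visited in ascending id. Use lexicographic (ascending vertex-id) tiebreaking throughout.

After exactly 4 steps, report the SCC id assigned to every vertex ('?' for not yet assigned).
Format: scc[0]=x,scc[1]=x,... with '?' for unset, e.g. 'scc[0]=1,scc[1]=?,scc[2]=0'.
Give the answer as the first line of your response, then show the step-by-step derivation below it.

scc[0]=?,scc[1]=?,scc[2]=?,scc[3]=?,scc[4]=0,scc[5]=?

step 1: low=(low[0]=0,low[1]=1,low[2]=1,low[3]=0,low[4]=?,low[5]=2); scc=(scc[0]=?,scc[1]=?,scc[2]=?,scc[3]=?,scc[4]=?,scc[5]=?)
step 2: low=(low[0]=0,low[1]=1,low[2]=0,low[3]=0,low[4]=5,low[5]=2); scc=(scc[0]=?,scc[1]=?,scc[2]=?,scc[3]=?,scc[4]=0,scc[5]=?)
step 3: low=(low[0]=0,low[1]=1,low[2]=0,low[3]=0,low[4]=5,low[5]=2); scc=(scc[0]=?,scc[1]=?,scc[2]=?,scc[3]=?,scc[4]=0,scc[5]=?)
step 4: low=(low[0]=0,low[1]=1,low[2]=0,low[3]=0,low[4]=5,low[5]=0); scc=(scc[0]=?,scc[1]=?,scc[2]=?,scc[3]=?,scc[4]=0,scc[5]=?)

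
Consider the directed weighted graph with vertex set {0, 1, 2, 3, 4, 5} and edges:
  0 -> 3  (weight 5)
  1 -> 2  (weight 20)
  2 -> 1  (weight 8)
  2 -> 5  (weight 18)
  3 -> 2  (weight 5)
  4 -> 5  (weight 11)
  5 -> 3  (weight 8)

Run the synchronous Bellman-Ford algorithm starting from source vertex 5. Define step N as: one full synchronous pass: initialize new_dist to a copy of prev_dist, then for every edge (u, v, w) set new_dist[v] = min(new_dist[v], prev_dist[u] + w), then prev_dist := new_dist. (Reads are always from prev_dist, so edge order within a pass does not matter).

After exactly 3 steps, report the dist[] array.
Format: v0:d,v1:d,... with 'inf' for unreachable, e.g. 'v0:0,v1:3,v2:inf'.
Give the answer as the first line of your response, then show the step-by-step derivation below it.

v0:inf,v1:21,v2:13,v3:8,v4:inf,v5:0

step 1: dist = v0:inf,v1:inf,v2:inf,v3:8,v4:inf,v5:0
step 2: dist = v0:inf,v1:inf,v2:13,v3:8,v4:inf,v5:0
step 3: dist = v0:inf,v1:21,v2:13,v3:8,v4:inf,v5:0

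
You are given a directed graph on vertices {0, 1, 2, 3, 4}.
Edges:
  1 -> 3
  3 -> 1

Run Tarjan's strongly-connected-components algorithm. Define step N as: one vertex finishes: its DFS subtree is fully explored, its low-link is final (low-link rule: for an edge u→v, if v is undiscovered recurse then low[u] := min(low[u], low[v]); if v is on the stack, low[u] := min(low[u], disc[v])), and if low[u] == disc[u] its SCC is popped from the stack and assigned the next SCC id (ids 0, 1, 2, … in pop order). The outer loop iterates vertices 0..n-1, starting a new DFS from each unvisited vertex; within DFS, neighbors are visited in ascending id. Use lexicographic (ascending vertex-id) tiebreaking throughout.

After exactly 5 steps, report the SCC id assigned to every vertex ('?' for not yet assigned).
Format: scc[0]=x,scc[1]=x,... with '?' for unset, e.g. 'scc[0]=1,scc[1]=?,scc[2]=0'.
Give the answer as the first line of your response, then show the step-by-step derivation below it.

scc[0]=0,scc[1]=1,scc[2]=2,scc[3]=1,scc[4]=3

step 1: low=(low[0]=0,low[1]=?,low[2]=?,low[3]=?,low[4]=?); scc=(scc[0]=0,scc[1]=?,scc[2]=?,scc[3]=?,scc[4]=?)
step 2: low=(low[0]=0,low[1]=1,low[2]=?,low[3]=1,low[4]=?); scc=(scc[0]=0,scc[1]=?,scc[2]=?,scc[3]=?,scc[4]=?)
step 3: low=(low[0]=0,low[1]=1,low[2]=?,low[3]=1,low[4]=?); scc=(scc[0]=0,scc[1]=1,scc[2]=?,scc[3]=1,scc[4]=?)
step 4: low=(low[0]=0,low[1]=1,low[2]=3,low[3]=1,low[4]=?); scc=(scc[0]=0,scc[1]=1,scc[2]=2,scc[3]=1,scc[4]=?)
step 5: low=(low[0]=0,low[1]=1,low[2]=3,low[3]=1,low[4]=4); scc=(scc[0]=0,scc[1]=1,scc[2]=2,scc[3]=1,scc[4]=3)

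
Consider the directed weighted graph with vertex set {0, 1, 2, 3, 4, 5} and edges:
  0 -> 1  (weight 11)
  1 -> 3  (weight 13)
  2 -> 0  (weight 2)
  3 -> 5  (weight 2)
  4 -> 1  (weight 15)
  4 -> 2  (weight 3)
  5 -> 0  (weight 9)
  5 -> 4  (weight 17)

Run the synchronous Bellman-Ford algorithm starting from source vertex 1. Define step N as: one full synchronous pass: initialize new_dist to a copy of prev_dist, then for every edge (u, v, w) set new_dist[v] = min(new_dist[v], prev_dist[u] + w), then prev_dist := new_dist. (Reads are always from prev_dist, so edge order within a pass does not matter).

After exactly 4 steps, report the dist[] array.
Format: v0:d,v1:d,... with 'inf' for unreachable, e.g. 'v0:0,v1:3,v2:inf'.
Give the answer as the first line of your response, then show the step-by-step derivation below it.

v0:24,v1:0,v2:35,v3:13,v4:32,v5:15

step 1: dist = v0:inf,v1:0,v2:inf,v3:13,v4:inf,v5:inf
step 2: dist = v0:inf,v1:0,v2:inf,v3:13,v4:inf,v5:15
step 3: dist = v0:24,v1:0,v2:inf,v3:13,v4:32,v5:15
step 4: dist = v0:24,v1:0,v2:35,v3:13,v4:32,v5:15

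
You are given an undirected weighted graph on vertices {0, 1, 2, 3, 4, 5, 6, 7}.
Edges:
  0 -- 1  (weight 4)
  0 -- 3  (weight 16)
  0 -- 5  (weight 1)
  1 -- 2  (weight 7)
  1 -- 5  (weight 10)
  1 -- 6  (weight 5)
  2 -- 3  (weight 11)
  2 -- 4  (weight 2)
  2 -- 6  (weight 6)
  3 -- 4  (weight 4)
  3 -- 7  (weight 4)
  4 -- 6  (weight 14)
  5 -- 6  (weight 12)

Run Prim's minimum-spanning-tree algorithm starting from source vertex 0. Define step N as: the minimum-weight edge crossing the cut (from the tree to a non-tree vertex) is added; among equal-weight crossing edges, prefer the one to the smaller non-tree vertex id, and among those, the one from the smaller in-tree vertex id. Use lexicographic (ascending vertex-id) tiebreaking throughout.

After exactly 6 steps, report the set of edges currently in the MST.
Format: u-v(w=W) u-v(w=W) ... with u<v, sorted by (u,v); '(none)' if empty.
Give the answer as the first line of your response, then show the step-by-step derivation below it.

0-1(w=4) 0-5(w=1) 1-6(w=5) 2-4(w=2) 2-6(w=6) 3-4(w=4)

step 1: add edge 0-5 (w=1); MST = {0-5(w=1)}
step 2: add edge 0-1 (w=4); MST = {0-1(w=4) 0-5(w=1)}
step 3: add edge 1-6 (w=5); MST = {0-1(w=4) 0-5(w=1) 1-6(w=5)}
step 4: add edge 2-6 (w=6); MST = {0-1(w=4) 0-5(w=1) 1-6(w=5) 2-6(w=6)}
step 5: add edge 2-4 (w=2); MST = {0-1(w=4) 0-5(w=1) 1-6(w=5) 2-4(w=2) 2-6(w=6)}
step 6: add edge 3-4 (w=4); MST = {0-1(w=4) 0-5(w=1) 1-6(w=5) 2-4(w=2) 2-6(w=6) 3-4(w=4)}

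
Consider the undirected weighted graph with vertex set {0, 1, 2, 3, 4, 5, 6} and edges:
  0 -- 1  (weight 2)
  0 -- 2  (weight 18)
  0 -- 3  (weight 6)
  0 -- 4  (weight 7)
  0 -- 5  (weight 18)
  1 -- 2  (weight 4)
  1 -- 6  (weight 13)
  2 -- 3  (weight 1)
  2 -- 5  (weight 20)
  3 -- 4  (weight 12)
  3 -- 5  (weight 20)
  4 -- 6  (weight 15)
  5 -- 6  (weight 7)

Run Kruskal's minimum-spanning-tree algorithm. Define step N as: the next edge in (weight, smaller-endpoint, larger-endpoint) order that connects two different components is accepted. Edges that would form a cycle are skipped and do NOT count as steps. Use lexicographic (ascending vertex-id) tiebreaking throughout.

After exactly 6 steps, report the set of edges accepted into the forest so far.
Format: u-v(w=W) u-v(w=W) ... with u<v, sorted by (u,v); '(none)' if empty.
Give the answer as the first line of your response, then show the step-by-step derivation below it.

0-1(w=2) 0-4(w=7) 1-2(w=4) 1-6(w=13) 2-3(w=1) 5-6(w=7)

step 1: add edge 2-3 (w=1); MST = {2-3(w=1)}
step 2: add edge 0-1 (w=2); MST = {0-1(w=2) 2-3(w=1)}
step 3: add edge 1-2 (w=4); MST = {0-1(w=2) 1-2(w=4) 2-3(w=1)}
step 4: add edge 0-4 (w=7); MST = {0-1(w=2) 0-4(w=7) 1-2(w=4) 2-3(w=1)}
step 5: add edge 5-6 (w=7); MST = {0-1(w=2) 0-4(w=7) 1-2(w=4) 2-3(w=1) 5-6(w=7)}
step 6: add edge 1-6 (w=13); MST = {0-1(w=2) 0-4(w=7) 1-2(w=4) 1-6(w=13) 2-3(w=1) 5-6(w=7)}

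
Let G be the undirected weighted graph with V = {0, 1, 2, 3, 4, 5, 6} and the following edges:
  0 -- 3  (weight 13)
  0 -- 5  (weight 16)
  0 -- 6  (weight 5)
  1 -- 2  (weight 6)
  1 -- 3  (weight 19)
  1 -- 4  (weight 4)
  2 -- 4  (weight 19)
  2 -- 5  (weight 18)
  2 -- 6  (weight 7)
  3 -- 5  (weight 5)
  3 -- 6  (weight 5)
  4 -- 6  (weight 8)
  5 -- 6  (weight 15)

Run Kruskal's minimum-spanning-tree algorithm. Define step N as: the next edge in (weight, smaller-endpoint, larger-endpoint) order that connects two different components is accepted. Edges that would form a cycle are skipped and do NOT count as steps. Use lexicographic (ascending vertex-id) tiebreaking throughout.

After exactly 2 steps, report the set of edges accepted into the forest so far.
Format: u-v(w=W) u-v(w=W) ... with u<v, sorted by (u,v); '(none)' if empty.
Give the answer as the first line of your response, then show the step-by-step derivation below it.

0-6(w=5) 1-4(w=4)

step 1: add edge 1-4 (w=4); MST = {1-4(w=4)}
step 2: add edge 0-6 (w=5); MST = {0-6(w=5) 1-4(w=4)}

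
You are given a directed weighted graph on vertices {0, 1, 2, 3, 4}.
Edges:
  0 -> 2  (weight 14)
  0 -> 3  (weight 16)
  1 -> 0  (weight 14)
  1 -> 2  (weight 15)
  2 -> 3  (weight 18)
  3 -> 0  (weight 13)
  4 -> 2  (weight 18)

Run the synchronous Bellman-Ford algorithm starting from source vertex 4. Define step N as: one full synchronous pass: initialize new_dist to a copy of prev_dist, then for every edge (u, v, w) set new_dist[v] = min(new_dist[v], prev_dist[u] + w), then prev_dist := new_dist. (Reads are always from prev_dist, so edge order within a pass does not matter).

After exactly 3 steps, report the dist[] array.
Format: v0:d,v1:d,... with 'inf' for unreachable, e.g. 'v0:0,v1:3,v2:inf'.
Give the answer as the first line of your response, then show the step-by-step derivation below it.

v0:49,v1:inf,v2:18,v3:36,v4:0

step 1: dist = v0:inf,v1:inf,v2:18,v3:inf,v4:0
step 2: dist = v0:inf,v1:inf,v2:18,v3:36,v4:0
step 3: dist = v0:49,v1:inf,v2:18,v3:36,v4:0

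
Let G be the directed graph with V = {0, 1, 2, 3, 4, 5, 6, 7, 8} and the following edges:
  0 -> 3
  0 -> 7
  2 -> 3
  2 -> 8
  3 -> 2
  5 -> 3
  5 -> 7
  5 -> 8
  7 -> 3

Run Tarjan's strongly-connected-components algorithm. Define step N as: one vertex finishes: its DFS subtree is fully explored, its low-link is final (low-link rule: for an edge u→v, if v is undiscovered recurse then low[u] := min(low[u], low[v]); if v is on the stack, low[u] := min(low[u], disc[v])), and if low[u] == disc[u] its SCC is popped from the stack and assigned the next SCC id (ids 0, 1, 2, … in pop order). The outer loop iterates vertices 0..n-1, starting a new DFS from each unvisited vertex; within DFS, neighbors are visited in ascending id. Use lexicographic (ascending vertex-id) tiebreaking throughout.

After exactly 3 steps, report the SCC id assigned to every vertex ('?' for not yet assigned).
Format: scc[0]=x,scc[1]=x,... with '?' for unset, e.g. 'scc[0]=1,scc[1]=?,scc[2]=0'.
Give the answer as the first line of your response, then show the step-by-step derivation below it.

scc[0]=?,scc[1]=?,scc[2]=1,scc[3]=1,scc[4]=?,scc[5]=?,scc[6]=?,scc[7]=?,scc[8]=0

step 1: low=(low[0]=0,low[1]=?,low[2]=1,low[3]=1,low[4]=?,low[5]=?,low[6]=?,low[7]=?,low[8]=3); scc=(scc[0]=?,scc[1]=?,scc[2]=?,scc[3]=?,scc[4]=?,scc[5]=?,scc[6]=?,scc[7]=?,scc[8]=0)
step 2: low=(low[0]=0,low[1]=?,low[2]=1,low[3]=1,low[4]=?,low[5]=?,low[6]=?,low[7]=?,low[8]=3); scc=(scc[0]=?,scc[1]=?,scc[2]=?,scc[3]=?,scc[4]=?,scc[5]=?,scc[6]=?,scc[7]=?,scc[8]=0)
step 3: low=(low[0]=0,low[1]=?,low[2]=1,low[3]=1,low[4]=?,low[5]=?,low[6]=?,low[7]=?,low[8]=3); scc=(scc[0]=?,scc[1]=?,scc[2]=1,scc[3]=1,scc[4]=?,scc[5]=?,scc[6]=?,scc[7]=?,scc[8]=0)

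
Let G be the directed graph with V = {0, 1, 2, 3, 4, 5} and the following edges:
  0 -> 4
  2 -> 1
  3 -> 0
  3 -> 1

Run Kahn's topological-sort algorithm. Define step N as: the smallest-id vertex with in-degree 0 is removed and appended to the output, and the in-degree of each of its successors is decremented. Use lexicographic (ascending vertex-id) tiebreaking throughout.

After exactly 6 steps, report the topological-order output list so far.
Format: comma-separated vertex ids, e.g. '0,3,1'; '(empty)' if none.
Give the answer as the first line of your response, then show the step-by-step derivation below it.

2,3,0,1,4,5

step 1: output 2; order=[2]; indeg=(1,1,0,0,1,0)
step 2: output 3; order=[2,3]; indeg=(0,0,0,0,1,0)
step 3: output 0; order=[2,3,0]; indeg=(0,0,0,0,0,0)
step 4: output 1; order=[2,3,0,1]; indeg=(0,0,0,0,0,0)
step 5: output 4; order=[2,3,0,1,4]; indeg=(0,0,0,0,0,0)
step 6: output 5; order=[2,3,0,1,4,5]; indeg=(0,0,0,0,0,0)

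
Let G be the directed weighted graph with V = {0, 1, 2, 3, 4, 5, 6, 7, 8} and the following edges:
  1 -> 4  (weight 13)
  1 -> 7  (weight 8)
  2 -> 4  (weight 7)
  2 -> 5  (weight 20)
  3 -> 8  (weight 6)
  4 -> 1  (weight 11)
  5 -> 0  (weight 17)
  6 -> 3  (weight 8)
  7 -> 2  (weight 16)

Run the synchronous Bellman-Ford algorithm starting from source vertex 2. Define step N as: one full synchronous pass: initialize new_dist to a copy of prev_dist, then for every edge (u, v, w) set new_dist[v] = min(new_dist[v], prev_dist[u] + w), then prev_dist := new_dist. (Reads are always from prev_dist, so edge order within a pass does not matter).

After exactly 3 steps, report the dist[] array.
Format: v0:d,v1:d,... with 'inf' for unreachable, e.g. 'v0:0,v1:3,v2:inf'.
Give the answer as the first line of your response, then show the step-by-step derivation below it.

v0:37,v1:18,v2:0,v3:inf,v4:7,v5:20,v6:inf,v7:26,v8:inf

step 1: dist = v0:inf,v1:inf,v2:0,v3:inf,v4:7,v5:20,v6:inf,v7:inf,v8:inf
step 2: dist = v0:37,v1:18,v2:0,v3:inf,v4:7,v5:20,v6:inf,v7:inf,v8:inf
step 3: dist = v0:37,v1:18,v2:0,v3:inf,v4:7,v5:20,v6:inf,v7:26,v8:inf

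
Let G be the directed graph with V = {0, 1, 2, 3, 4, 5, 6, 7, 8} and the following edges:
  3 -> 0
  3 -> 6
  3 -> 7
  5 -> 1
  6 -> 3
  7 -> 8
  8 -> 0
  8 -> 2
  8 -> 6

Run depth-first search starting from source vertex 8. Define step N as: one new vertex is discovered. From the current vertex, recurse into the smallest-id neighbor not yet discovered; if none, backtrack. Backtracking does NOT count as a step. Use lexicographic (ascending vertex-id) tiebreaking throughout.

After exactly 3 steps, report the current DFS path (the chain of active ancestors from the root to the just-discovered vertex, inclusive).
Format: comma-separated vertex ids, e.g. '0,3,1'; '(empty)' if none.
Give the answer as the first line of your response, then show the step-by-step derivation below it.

8,2

step 1: discover 8; path=8; order=8
step 2: discover 0; path=8>0; order=8,0
step 3: discover 2; path=8>2; order=8,0,2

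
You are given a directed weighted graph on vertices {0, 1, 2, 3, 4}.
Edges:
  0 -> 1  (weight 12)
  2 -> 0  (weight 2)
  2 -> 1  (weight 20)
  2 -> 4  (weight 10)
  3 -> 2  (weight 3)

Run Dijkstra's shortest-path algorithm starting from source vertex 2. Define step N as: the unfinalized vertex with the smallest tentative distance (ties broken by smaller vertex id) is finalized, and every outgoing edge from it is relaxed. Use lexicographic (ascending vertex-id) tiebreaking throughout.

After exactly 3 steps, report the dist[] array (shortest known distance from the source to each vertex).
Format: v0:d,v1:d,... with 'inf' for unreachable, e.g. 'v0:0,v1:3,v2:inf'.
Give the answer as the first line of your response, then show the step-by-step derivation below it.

v0:2,v1:14,v2:0,v3:inf,v4:10

step 1: dist = v0:2,v1:20,v2:0,v3:inf,v4:10
step 2: dist = v0:2,v1:14,v2:0,v3:inf,v4:10
step 3: dist = v0:2,v1:14,v2:0,v3:inf,v4:10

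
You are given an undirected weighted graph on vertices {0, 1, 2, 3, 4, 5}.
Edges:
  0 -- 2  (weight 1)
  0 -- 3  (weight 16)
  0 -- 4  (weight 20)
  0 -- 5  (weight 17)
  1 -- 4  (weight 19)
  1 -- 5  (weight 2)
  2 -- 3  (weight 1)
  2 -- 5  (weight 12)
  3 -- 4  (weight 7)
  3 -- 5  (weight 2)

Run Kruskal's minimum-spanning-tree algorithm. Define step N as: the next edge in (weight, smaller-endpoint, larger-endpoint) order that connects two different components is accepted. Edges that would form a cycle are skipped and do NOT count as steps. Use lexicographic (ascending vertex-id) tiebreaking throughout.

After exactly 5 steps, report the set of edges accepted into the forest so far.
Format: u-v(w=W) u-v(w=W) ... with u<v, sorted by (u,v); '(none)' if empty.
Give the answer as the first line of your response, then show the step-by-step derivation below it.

0-2(w=1) 1-5(w=2) 2-3(w=1) 3-4(w=7) 3-5(w=2)

step 1: add edge 0-2 (w=1); MST = {0-2(w=1)}
step 2: add edge 2-3 (w=1); MST = {0-2(w=1) 2-3(w=1)}
step 3: add edge 1-5 (w=2); MST = {0-2(w=1) 1-5(w=2) 2-3(w=1)}
step 4: add edge 3-5 (w=2); MST = {0-2(w=1) 1-5(w=2) 2-3(w=1) 3-5(w=2)}
step 5: add edge 3-4 (w=7); MST = {0-2(w=1) 1-5(w=2) 2-3(w=1) 3-4(w=7) 3-5(w=2)}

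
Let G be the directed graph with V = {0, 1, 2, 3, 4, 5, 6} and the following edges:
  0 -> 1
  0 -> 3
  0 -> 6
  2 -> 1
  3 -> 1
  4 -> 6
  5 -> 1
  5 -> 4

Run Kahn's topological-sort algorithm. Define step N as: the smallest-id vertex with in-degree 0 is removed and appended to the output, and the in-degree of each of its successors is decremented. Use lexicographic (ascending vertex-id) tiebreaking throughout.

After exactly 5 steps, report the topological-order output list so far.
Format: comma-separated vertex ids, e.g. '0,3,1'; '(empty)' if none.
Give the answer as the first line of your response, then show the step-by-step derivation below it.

0,2,3,5,1

step 1: output 0; order=[0]; indeg=(0,3,0,0,1,0,1)
step 2: output 2; order=[0,2]; indeg=(0,2,0,0,1,0,1)
step 3: output 3; order=[0,2,3]; indeg=(0,1,0,0,1,0,1)
step 4: output 5; order=[0,2,3,5]; indeg=(0,0,0,0,0,0,1)
step 5: output 1; order=[0,2,3,5,1]; indeg=(0,0,0,0,0,0,1)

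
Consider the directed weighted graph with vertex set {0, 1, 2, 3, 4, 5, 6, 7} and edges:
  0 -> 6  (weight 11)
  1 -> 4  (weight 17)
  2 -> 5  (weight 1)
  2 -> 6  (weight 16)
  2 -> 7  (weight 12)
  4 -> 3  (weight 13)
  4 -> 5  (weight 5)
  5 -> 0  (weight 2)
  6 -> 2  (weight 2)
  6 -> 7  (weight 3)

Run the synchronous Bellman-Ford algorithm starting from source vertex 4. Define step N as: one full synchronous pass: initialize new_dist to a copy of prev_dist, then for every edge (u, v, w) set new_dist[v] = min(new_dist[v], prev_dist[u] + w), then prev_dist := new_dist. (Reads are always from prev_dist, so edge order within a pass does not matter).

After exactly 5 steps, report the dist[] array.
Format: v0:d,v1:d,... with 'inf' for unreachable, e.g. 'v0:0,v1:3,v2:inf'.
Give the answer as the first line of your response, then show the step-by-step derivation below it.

v0:7,v1:inf,v2:20,v3:13,v4:0,v5:5,v6:18,v7:21

step 1: dist = v0:inf,v1:inf,v2:inf,v3:13,v4:0,v5:5,v6:inf,v7:inf
step 2: dist = v0:7,v1:inf,v2:inf,v3:13,v4:0,v5:5,v6:inf,v7:inf
step 3: dist = v0:7,v1:inf,v2:inf,v3:13,v4:0,v5:5,v6:18,v7:inf
step 4: dist = v0:7,v1:inf,v2:20,v3:13,v4:0,v5:5,v6:18,v7:21
step 5: dist = v0:7,v1:inf,v2:20,v3:13,v4:0,v5:5,v6:18,v7:21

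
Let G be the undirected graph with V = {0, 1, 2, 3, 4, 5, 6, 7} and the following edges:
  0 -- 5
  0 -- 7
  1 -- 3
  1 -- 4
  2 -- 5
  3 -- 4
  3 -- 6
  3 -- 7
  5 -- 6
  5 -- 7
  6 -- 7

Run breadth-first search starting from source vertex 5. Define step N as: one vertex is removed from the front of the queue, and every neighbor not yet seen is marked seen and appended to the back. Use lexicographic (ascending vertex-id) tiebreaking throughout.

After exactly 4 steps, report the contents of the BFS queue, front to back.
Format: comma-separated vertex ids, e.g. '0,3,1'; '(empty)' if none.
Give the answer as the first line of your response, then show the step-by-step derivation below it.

7,3

step 1: dequeue 5; queue=[0,2,6,7]; order=5
step 2: dequeue 0; queue=[2,6,7]; order=5,0
step 3: dequeue 2; queue=[6,7]; order=5,0,2
step 4: dequeue 6; queue=[7,3]; order=5,0,2,6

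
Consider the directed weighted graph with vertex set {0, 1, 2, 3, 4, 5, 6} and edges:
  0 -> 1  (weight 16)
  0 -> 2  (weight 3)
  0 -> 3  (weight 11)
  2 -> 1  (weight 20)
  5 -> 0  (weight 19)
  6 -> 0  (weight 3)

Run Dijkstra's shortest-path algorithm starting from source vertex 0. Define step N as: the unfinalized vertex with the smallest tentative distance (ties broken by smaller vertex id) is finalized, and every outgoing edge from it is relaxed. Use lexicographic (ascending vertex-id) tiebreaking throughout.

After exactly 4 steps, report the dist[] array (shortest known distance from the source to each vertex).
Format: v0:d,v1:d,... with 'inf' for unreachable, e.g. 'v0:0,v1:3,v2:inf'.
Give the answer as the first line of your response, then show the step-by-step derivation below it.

v0:0,v1:16,v2:3,v3:11,v4:inf,v5:inf,v6:inf

step 1: dist = v0:0,v1:16,v2:3,v3:11,v4:inf,v5:inf,v6:inf
step 2: dist = v0:0,v1:16,v2:3,v3:11,v4:inf,v5:inf,v6:inf
step 3: dist = v0:0,v1:16,v2:3,v3:11,v4:inf,v5:inf,v6:inf
step 4: dist = v0:0,v1:16,v2:3,v3:11,v4:inf,v5:inf,v6:inf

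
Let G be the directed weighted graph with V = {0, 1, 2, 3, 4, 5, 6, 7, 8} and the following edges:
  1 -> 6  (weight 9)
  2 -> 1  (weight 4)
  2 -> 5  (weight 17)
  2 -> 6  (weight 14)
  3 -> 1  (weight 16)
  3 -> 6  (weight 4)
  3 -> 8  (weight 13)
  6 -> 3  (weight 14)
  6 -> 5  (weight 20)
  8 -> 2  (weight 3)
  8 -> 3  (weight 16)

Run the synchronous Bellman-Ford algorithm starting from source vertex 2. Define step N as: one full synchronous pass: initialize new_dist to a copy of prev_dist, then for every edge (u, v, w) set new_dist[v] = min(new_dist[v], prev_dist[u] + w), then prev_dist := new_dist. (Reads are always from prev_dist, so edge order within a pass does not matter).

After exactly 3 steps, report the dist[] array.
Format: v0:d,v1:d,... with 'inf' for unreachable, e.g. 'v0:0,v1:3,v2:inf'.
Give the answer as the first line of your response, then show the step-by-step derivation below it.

v0:inf,v1:4,v2:0,v3:27,v4:inf,v5:17,v6:13,v7:inf,v8:41

step 1: dist = v0:inf,v1:4,v2:0,v3:inf,v4:inf,v5:17,v6:14,v7:inf,v8:inf
step 2: dist = v0:inf,v1:4,v2:0,v3:28,v4:inf,v5:17,v6:13,v7:inf,v8:inf
step 3: dist = v0:inf,v1:4,v2:0,v3:27,v4:inf,v5:17,v6:13,v7:inf,v8:41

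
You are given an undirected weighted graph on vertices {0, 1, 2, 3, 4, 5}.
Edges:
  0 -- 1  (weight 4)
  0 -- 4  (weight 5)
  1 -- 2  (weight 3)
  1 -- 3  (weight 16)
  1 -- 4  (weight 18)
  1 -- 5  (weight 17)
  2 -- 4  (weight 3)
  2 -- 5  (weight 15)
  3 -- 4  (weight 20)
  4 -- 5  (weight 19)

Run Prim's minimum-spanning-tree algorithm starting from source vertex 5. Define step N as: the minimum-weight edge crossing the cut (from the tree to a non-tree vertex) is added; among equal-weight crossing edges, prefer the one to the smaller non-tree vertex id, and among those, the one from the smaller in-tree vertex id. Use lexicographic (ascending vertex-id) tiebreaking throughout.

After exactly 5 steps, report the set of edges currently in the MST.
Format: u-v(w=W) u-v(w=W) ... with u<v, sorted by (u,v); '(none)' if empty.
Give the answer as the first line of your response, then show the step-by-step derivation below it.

0-1(w=4) 1-2(w=3) 1-3(w=16) 2-4(w=3) 2-5(w=15)

step 1: add edge 2-5 (w=15); MST = {2-5(w=15)}
step 2: add edge 1-2 (w=3); MST = {1-2(w=3) 2-5(w=15)}
step 3: add edge 2-4 (w=3); MST = {1-2(w=3) 2-4(w=3) 2-5(w=15)}
step 4: add edge 0-1 (w=4); MST = {0-1(w=4) 1-2(w=3) 2-4(w=3) 2-5(w=15)}
step 5: add edge 1-3 (w=16); MST = {0-1(w=4) 1-2(w=3) 1-3(w=16) 2-4(w=3) 2-5(w=15)}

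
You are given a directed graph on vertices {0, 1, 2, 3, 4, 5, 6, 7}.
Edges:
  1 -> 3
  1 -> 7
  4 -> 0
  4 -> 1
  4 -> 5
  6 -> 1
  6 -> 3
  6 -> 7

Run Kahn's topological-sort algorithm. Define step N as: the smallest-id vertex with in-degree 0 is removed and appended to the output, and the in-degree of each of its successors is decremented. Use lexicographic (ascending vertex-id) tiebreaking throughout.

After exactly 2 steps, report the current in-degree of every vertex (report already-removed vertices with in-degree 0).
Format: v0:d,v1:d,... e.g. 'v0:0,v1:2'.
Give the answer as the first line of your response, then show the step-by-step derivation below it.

v0:0,v1:1,v2:0,v3:2,v4:0,v5:0,v6:0,v7:2

step 1: output 2; order=[2]; indeg=(1,2,0,2,0,1,0,2)
step 2: output 4; order=[2,4]; indeg=(0,1,0,2,0,0,0,2)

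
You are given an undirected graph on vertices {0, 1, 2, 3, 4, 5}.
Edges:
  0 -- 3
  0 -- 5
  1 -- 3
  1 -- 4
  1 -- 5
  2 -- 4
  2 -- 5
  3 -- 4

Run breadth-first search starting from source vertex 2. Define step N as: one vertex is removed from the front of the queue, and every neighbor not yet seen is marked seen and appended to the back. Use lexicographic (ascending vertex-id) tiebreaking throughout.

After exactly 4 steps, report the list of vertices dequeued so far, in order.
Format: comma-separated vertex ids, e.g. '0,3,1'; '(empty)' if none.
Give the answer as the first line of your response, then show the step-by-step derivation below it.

2,4,5,1

step 1: dequeue 2; queue=[4,5]; order=2
step 2: dequeue 4; queue=[5,1,3]; order=2,4
step 3: dequeue 5; queue=[1,3,0]; order=2,4,5
step 4: dequeue 1; queue=[3,0]; order=2,4,5,1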